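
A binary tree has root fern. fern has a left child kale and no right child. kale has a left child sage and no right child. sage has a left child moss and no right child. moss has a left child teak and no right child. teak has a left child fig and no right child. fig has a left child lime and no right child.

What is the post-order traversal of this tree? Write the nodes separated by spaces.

Post-order visits the left subtree, then the right subtree, then the node.
At fern: go left to kale.
  At kale: go left to sage.
    At sage: go left to moss.
      At moss: go left to teak.
        At teak: go left to fig.
          At fig: go left to lime.
            lime is a leaf — visit lime.
          At fig: no right child.
          Visit fig.
        At teak: no right child.
        Visit teak.
      At moss: no right child.
      Visit moss.
    At sage: no right child.
    Visit sage.
  At kale: no right child.
  Visit kale.
At fern: no right child.
Visit fern.

lime fig teak moss sage kale fern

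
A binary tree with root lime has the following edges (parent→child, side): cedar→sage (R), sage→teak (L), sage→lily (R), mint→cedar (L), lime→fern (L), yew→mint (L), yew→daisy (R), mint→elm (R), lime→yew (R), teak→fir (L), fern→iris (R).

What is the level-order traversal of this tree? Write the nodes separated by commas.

lime, fern, yew, iris, mint, daisy, cedar, elm, sage, teak, lily, fir

Level-order visits nodes level by level from the root, left to right within each level.
Level 0: lime
Level 1: fern, yew
Level 2: iris, mint, daisy
Level 3: cedar, elm
Level 4: sage
Level 5: teak, lily
Level 6: fir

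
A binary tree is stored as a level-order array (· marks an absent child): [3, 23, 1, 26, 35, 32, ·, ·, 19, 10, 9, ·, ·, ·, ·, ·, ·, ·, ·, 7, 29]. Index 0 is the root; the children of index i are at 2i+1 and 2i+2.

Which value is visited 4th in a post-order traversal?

Post-order visits the left subtree, then the right subtree, then the node.
At 3: go left to 23.
  At 23: go left to 26.
    At 26: no left child.
    At 26: go right to 19.
      19 is a leaf — visit 19.
    Visit 26.
  At 23: go right to 35.
    At 35: go left to 10.
      At 10: go left to 7.
        7 is a leaf — visit 7.
      At 10: go right to 29.
        29 is a leaf — visit 29.
      Visit 10.
    At 35: go right to 9.
      9 is a leaf — visit 9.
    Visit 35.
  Visit 23.
At 3: go right to 1.
  At 1: go left to 32.
    32 is a leaf — visit 32.
  At 1: no right child.
  Visit 1.
Visit 3.
Full post-order sequence: 19, 26, 7, 29, 10, 9, 35, 23, 32, 1, 3.

29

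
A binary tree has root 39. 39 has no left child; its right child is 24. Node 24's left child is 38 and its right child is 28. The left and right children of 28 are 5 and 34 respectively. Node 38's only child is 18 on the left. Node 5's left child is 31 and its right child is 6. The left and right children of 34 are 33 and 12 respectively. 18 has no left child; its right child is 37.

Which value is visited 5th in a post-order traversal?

Post-order visits the left subtree, then the right subtree, then the node.
At 39: no left child.
At 39: go right to 24.
  At 24: go left to 38.
    At 38: go left to 18.
      At 18: no left child.
      At 18: go right to 37.
        37 is a leaf — visit 37.
      Visit 18.
    At 38: no right child.
    Visit 38.
  At 24: go right to 28.
    At 28: go left to 5.
      At 5: go left to 31.
        31 is a leaf — visit 31.
      At 5: go right to 6.
        6 is a leaf — visit 6.
      Visit 5.
    At 28: go right to 34.
      At 34: go left to 33.
        33 is a leaf — visit 33.
      At 34: go right to 12.
        12 is a leaf — visit 12.
      Visit 34.
    Visit 28.
  Visit 24.
Visit 39.
Full post-order sequence: 37, 18, 38, 31, 6, 5, 33, 12, 34, 28, 24, 39.

6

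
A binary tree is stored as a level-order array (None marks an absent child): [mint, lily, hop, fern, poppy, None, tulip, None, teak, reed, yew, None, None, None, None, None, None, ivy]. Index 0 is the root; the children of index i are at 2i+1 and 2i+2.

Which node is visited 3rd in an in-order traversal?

teak

In-order visits the left subtree, then the node, then the right subtree.
At mint: go left to lily.
  At lily: go left to fern.
    At fern: no left child.
    Visit fern.
    At fern: go right to teak.
      At teak: go left to ivy.
        ivy is a leaf — visit ivy.
      Visit teak.
      At teak: no right child.
  Visit lily.
  At lily: go right to poppy.
    At poppy: go left to reed.
      reed is a leaf — visit reed.
    Visit poppy.
    At poppy: go right to yew.
      yew is a leaf — visit yew.
Visit mint.
At mint: go right to hop.
  At hop: no left child.
  Visit hop.
  At hop: go right to tulip.
    tulip is a leaf — visit tulip.
Full in-order sequence: fern, ivy, teak, lily, reed, poppy, yew, mint, hop, tulip.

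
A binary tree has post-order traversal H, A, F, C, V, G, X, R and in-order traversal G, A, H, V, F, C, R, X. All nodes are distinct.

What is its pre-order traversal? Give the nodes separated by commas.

R, G, V, A, H, C, F, X

The last element of post-order is the root; it splits in-order into left and right subtrees.
Root R: left subtree has 6 nodes {G, A, H, V, F, C}, right has 1 {X}.
  Root G: left subtree has 0 nodes { }, right has 5 {A, H, V, F, C}.
    Root V: left subtree has 2 nodes {A, H}, right has 2 {F, C}.
      Root A: left subtree has 0 nodes { }, right has 1 {H}.
      Root C: left subtree has 1 node {F}, right has 0 { }.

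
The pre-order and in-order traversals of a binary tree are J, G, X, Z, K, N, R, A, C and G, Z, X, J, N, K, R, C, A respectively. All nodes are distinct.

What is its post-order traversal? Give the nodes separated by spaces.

The first element of pre-order is the root; it splits in-order into left and right subtrees.
Root J: left subtree has 3 nodes {G, Z, X}, right has 5 {N, K, R, C, A}.
  Root G: left subtree has 0 nodes { }, right has 2 {Z, X}.
    Root X: left subtree has 1 node {Z}, right has 0 { }.
  Root K: left subtree has 1 node {N}, right has 3 {R, C, A}.
    Root R: left subtree has 0 nodes { }, right has 2 {C, A}.
      Root A: left subtree has 1 node {C}, right has 0 { }.

Z X G N C A R K J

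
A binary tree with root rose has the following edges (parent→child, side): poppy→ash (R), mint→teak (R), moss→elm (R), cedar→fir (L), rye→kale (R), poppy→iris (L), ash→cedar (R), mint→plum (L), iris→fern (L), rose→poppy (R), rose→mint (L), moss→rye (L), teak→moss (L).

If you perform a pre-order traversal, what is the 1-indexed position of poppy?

Pre-order visits the node, then its left subtree, then its right subtree.
Visit rose.
At rose: go left to mint.
  Visit mint.
  At mint: go left to plum.
    plum is a leaf — visit plum.
  At mint: go right to teak.
    Visit teak.
    At teak: go left to moss.
      Visit moss.
      At moss: go left to rye.
        Visit rye.
        At rye: no left child.
        At rye: go right to kale.
          kale is a leaf — visit kale.
      At moss: go right to elm.
        elm is a leaf — visit elm.
    At teak: no right child.
At rose: go right to poppy.
  Visit poppy.
  At poppy: go left to iris.
    Visit iris.
    At iris: go left to fern.
      fern is a leaf — visit fern.
    At iris: no right child.
  At poppy: go right to ash.
    Visit ash.
    At ash: no left child.
    At ash: go right to cedar.
      Visit cedar.
      At cedar: go left to fir.
        fir is a leaf — visit fir.
      At cedar: no right child.
Full pre-order sequence: rose, mint, plum, teak, moss, rye, kale, elm, poppy, iris, fern, ash, cedar, fir.

9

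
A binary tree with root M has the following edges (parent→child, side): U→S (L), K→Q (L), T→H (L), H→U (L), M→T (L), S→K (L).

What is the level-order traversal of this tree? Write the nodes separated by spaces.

Level-order visits nodes level by level from the root, left to right within each level.
Level 0: M
Level 1: T
Level 2: H
Level 3: U
Level 4: S
Level 5: K
Level 6: Q

M T H U S K Q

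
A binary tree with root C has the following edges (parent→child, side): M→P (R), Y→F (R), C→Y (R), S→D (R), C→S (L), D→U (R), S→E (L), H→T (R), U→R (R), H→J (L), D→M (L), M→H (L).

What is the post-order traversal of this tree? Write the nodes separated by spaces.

E J T H P M R U D S F Y C

Post-order visits the left subtree, then the right subtree, then the node.
At C: go left to S.
  At S: go left to E.
    E is a leaf — visit E.
  At S: go right to D.
    At D: go left to M.
      At M: go left to H.
        At H: go left to J.
          J is a leaf — visit J.
        At H: go right to T.
          T is a leaf — visit T.
        Visit H.
      At M: go right to P.
        P is a leaf — visit P.
      Visit M.
    At D: go right to U.
      At U: no left child.
      At U: go right to R.
        R is a leaf — visit R.
      Visit U.
    Visit D.
  Visit S.
At C: go right to Y.
  At Y: no left child.
  At Y: go right to F.
    F is a leaf — visit F.
  Visit Y.
Visit C.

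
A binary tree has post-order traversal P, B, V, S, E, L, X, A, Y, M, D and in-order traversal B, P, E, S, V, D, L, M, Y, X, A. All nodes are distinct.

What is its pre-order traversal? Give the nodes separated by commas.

D, E, B, P, S, V, M, L, Y, A, X

The last element of post-order is the root; it splits in-order into left and right subtrees.
Root D: left subtree has 5 nodes {B, P, E, S, V}, right has 5 {L, M, Y, X, A}.
  Root E: left subtree has 2 nodes {B, P}, right has 2 {S, V}.
    Root B: left subtree has 0 nodes { }, right has 1 {P}.
    Root S: left subtree has 0 nodes { }, right has 1 {V}.
  Root M: left subtree has 1 node {L}, right has 3 {Y, X, A}.
    Root Y: left subtree has 0 nodes { }, right has 2 {X, A}.
      Root A: left subtree has 1 node {X}, right has 0 { }.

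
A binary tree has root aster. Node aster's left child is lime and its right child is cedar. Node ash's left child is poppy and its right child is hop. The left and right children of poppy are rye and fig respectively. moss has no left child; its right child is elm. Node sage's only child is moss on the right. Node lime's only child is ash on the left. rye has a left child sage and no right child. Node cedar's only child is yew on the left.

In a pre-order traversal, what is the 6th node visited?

Pre-order visits the node, then its left subtree, then its right subtree.
Visit aster.
At aster: go left to lime.
  Visit lime.
  At lime: go left to ash.
    Visit ash.
    At ash: go left to poppy.
      Visit poppy.
      At poppy: go left to rye.
        Visit rye.
        At rye: go left to sage.
          Visit sage.
          At sage: no left child.
          At sage: go right to moss.
            Visit moss.
            At moss: no left child.
            At moss: go right to elm.
              elm is a leaf — visit elm.
        At rye: no right child.
      At poppy: go right to fig.
        fig is a leaf — visit fig.
    At ash: go right to hop.
      hop is a leaf — visit hop.
  At lime: no right child.
At aster: go right to cedar.
  Visit cedar.
  At cedar: go left to yew.
    yew is a leaf — visit yew.
  At cedar: no right child.
Full pre-order sequence: aster, lime, ash, poppy, rye, sage, moss, elm, fig, hop, cedar, yew.

sage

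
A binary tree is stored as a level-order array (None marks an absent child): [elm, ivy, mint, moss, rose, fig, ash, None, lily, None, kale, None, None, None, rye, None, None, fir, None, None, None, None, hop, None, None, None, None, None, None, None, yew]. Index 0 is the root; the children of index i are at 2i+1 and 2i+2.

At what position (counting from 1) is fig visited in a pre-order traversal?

Pre-order visits the node, then its left subtree, then its right subtree.
Visit elm.
At elm: go left to ivy.
  Visit ivy.
  At ivy: go left to moss.
    Visit moss.
    At moss: no left child.
    At moss: go right to lily.
      Visit lily.
      At lily: go left to fir.
        fir is a leaf — visit fir.
      At lily: no right child.
  At ivy: go right to rose.
    Visit rose.
    At rose: no left child.
    At rose: go right to kale.
      Visit kale.
      At kale: no left child.
      At kale: go right to hop.
        hop is a leaf — visit hop.
At elm: go right to mint.
  Visit mint.
  At mint: go left to fig.
    fig is a leaf — visit fig.
  At mint: go right to ash.
    Visit ash.
    At ash: no left child.
    At ash: go right to rye.
      Visit rye.
      At rye: no left child.
      At rye: go right to yew.
        yew is a leaf — visit yew.
Full pre-order sequence: elm, ivy, moss, lily, fir, rose, kale, hop, mint, fig, ash, rye, yew.

10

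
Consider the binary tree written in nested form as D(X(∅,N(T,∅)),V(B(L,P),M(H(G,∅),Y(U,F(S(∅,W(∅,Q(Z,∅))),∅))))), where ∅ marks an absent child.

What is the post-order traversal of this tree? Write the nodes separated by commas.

Post-order visits the left subtree, then the right subtree, then the node.
At D: go left to X.
  At X: no left child.
  At X: go right to N.
    At N: go left to T.
      T is a leaf — visit T.
    At N: no right child.
    Visit N.
  Visit X.
At D: go right to V.
  At V: go left to B.
    At B: go left to L.
      L is a leaf — visit L.
    At B: go right to P.
      P is a leaf — visit P.
    Visit B.
  At V: go right to M.
    At M: go left to H.
      At H: go left to G.
        G is a leaf — visit G.
      At H: no right child.
      Visit H.
    At M: go right to Y.
      At Y: go left to U.
        U is a leaf — visit U.
      At Y: go right to F.
        At F: go left to S.
          At S: no left child.
          At S: go right to W.
            At W: no left child.
            At W: go right to Q.
              At Q: go left to Z.
                Z is a leaf — visit Z.
              At Q: no right child.
              Visit Q.
            Visit W.
          Visit S.
        At F: no right child.
        Visit F.
      Visit Y.
    Visit M.
  Visit V.
Visit D.

T, N, X, L, P, B, G, H, U, Z, Q, W, S, F, Y, M, V, D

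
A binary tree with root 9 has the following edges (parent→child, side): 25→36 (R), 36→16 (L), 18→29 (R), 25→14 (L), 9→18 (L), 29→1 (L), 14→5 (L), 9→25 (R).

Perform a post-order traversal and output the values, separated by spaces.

Post-order visits the left subtree, then the right subtree, then the node.
At 9: go left to 18.
  At 18: no left child.
  At 18: go right to 29.
    At 29: go left to 1.
      1 is a leaf — visit 1.
    At 29: no right child.
    Visit 29.
  Visit 18.
At 9: go right to 25.
  At 25: go left to 14.
    At 14: go left to 5.
      5 is a leaf — visit 5.
    At 14: no right child.
    Visit 14.
  At 25: go right to 36.
    At 36: go left to 16.
      16 is a leaf — visit 16.
    At 36: no right child.
    Visit 36.
  Visit 25.
Visit 9.

1 29 18 5 14 16 36 25 9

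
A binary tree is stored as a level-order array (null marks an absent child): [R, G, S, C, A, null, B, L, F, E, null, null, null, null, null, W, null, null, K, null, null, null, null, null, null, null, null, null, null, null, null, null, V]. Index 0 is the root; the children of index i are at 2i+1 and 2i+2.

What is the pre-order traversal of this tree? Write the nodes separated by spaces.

Pre-order visits the node, then its left subtree, then its right subtree.
Visit R.
At R: go left to G.
  Visit G.
  At G: go left to C.
    Visit C.
    At C: go left to L.
      Visit L.
      At L: go left to W.
        Visit W.
        At W: no left child.
        At W: go right to V.
          V is a leaf — visit V.
      At L: no right child.
    At C: go right to F.
      Visit F.
      At F: no left child.
      At F: go right to K.
        K is a leaf — visit K.
  At G: go right to A.
    Visit A.
    At A: go left to E.
      E is a leaf — visit E.
    At A: no right child.
At R: go right to S.
  Visit S.
  At S: no left child.
  At S: go right to B.
    B is a leaf — visit B.

R G C L W V F K A E S B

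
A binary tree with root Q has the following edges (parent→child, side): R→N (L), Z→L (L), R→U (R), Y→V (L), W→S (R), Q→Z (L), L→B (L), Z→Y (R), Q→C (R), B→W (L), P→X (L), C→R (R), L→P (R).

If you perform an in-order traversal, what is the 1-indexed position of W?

1

In-order visits the left subtree, then the node, then the right subtree.
At Q: go left to Z.
  At Z: go left to L.
    At L: go left to B.
      At B: go left to W.
        At W: no left child.
        Visit W.
        At W: go right to S.
          S is a leaf — visit S.
      Visit B.
      At B: no right child.
    Visit L.
    At L: go right to P.
      At P: go left to X.
        X is a leaf — visit X.
      Visit P.
      At P: no right child.
  Visit Z.
  At Z: go right to Y.
    At Y: go left to V.
      V is a leaf — visit V.
    Visit Y.
    At Y: no right child.
Visit Q.
At Q: go right to C.
  At C: no left child.
  Visit C.
  At C: go right to R.
    At R: go left to N.
      N is a leaf — visit N.
    Visit R.
    At R: go right to U.
      U is a leaf — visit U.
Full in-order sequence: W, S, B, L, X, P, Z, V, Y, Q, C, N, R, U.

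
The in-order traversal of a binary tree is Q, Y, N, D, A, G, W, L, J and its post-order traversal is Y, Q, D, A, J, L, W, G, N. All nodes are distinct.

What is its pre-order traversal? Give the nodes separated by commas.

The last element of post-order is the root; it splits in-order into left and right subtrees.
Root N: left subtree has 2 nodes {Q, Y}, right has 6 {D, A, G, W, L, J}.
  Root Q: left subtree has 0 nodes { }, right has 1 {Y}.
  Root G: left subtree has 2 nodes {D, A}, right has 3 {W, L, J}.
    Root A: left subtree has 1 node {D}, right has 0 { }.
    Root W: left subtree has 0 nodes { }, right has 2 {L, J}.
      Root L: left subtree has 0 nodes { }, right has 1 {J}.

N, Q, Y, G, A, D, W, L, J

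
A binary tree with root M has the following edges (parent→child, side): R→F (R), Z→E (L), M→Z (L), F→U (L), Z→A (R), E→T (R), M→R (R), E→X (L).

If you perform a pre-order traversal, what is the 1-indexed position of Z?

2

Pre-order visits the node, then its left subtree, then its right subtree.
Visit M.
At M: go left to Z.
  Visit Z.
  At Z: go left to E.
    Visit E.
    At E: go left to X.
      X is a leaf — visit X.
    At E: go right to T.
      T is a leaf — visit T.
  At Z: go right to A.
    A is a leaf — visit A.
At M: go right to R.
  Visit R.
  At R: no left child.
  At R: go right to F.
    Visit F.
    At F: go left to U.
      U is a leaf — visit U.
    At F: no right child.
Full pre-order sequence: M, Z, E, X, T, A, R, F, U.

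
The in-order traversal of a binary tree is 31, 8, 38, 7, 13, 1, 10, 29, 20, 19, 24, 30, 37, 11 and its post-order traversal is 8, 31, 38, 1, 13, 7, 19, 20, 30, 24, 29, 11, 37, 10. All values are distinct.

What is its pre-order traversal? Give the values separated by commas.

The last element of post-order is the root; it splits in-order into left and right subtrees.
Root 10: left subtree has 6 nodes {31, 8, 38, 7, 13, 1}, right has 7 {29, 20, 19, 24, 30, 37, 11}.
  Root 7: left subtree has 3 nodes {31, 8, 38}, right has 2 {13, 1}.
    Root 38: left subtree has 2 nodes {31, 8}, right has 0 { }.
      Root 31: left subtree has 0 nodes { }, right has 1 {8}.
    Root 13: left subtree has 0 nodes { }, right has 1 {1}.
  Root 37: left subtree has 5 nodes {29, 20, 19, 24, 30}, right has 1 {11}.
    Root 29: left subtree has 0 nodes { }, right has 4 {20, 19, 24, 30}.
      Root 24: left subtree has 2 nodes {20, 19}, right has 1 {30}.
        Root 20: left subtree has 0 nodes { }, right has 1 {19}.

10, 7, 38, 31, 8, 13, 1, 37, 29, 24, 20, 19, 30, 11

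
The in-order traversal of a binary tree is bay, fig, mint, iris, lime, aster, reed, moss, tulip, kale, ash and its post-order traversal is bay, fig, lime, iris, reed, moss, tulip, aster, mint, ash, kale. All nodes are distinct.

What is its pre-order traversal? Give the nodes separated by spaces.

The last element of post-order is the root; it splits in-order into left and right subtrees.
Root kale: left subtree has 9 nodes {bay, fig, mint, iris, lime, aster, reed, moss, tulip}, right has 1 {ash}.
  Root mint: left subtree has 2 nodes {bay, fig}, right has 6 {iris, lime, aster, reed, moss, tulip}.
    Root fig: left subtree has 1 node {bay}, right has 0 { }.
    Root aster: left subtree has 2 nodes {iris, lime}, right has 3 {reed, moss, tulip}.
      Root iris: left subtree has 0 nodes { }, right has 1 {lime}.
      Root tulip: left subtree has 2 nodes {reed, moss}, right has 0 { }.
        Root moss: left subtree has 1 node {reed}, right has 0 { }.

kale mint fig bay aster iris lime tulip moss reed ash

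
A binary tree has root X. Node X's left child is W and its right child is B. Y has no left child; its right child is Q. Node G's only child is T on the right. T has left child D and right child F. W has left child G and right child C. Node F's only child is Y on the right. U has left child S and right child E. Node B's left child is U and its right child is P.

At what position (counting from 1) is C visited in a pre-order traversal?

9

Pre-order visits the node, then its left subtree, then its right subtree.
Visit X.
At X: go left to W.
  Visit W.
  At W: go left to G.
    Visit G.
    At G: no left child.
    At G: go right to T.
      Visit T.
      At T: go left to D.
        D is a leaf — visit D.
      At T: go right to F.
        Visit F.
        At F: no left child.
        At F: go right to Y.
          Visit Y.
          At Y: no left child.
          At Y: go right to Q.
            Q is a leaf — visit Q.
  At W: go right to C.
    C is a leaf — visit C.
At X: go right to B.
  Visit B.
  At B: go left to U.
    Visit U.
    At U: go left to S.
      S is a leaf — visit S.
    At U: go right to E.
      E is a leaf — visit E.
  At B: go right to P.
    P is a leaf — visit P.
Full pre-order sequence: X, W, G, T, D, F, Y, Q, C, B, U, S, E, P.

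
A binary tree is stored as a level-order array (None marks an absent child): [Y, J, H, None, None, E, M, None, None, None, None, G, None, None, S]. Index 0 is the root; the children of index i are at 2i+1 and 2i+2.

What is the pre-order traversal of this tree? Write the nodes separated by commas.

Pre-order visits the node, then its left subtree, then its right subtree.
Visit Y.
At Y: go left to J.
  J is a leaf — visit J.
At Y: go right to H.
  Visit H.
  At H: go left to E.
    Visit E.
    At E: go left to G.
      G is a leaf — visit G.
    At E: no right child.
  At H: go right to M.
    Visit M.
    At M: no left child.
    At M: go right to S.
      S is a leaf — visit S.

Y, J, H, E, G, M, S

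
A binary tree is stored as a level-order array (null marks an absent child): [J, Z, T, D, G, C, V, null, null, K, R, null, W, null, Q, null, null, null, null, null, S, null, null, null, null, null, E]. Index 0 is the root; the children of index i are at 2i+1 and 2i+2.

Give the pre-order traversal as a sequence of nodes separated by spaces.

J Z D G K S R T C W E V Q

Pre-order visits the node, then its left subtree, then its right subtree.
Visit J.
At J: go left to Z.
  Visit Z.
  At Z: go left to D.
    D is a leaf — visit D.
  At Z: go right to G.
    Visit G.
    At G: go left to K.
      Visit K.
      At K: no left child.
      At K: go right to S.
        S is a leaf — visit S.
    At G: go right to R.
      R is a leaf — visit R.
At J: go right to T.
  Visit T.
  At T: go left to C.
    Visit C.
    At C: no left child.
    At C: go right to W.
      Visit W.
      At W: no left child.
      At W: go right to E.
        E is a leaf — visit E.
  At T: go right to V.
    Visit V.
    At V: no left child.
    At V: go right to Q.
      Q is a leaf — visit Q.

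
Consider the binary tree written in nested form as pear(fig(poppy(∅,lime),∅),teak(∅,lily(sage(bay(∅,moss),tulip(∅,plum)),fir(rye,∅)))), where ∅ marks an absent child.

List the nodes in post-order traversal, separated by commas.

lime, poppy, fig, moss, bay, plum, tulip, sage, rye, fir, lily, teak, pear

Post-order visits the left subtree, then the right subtree, then the node.
At pear: go left to fig.
  At fig: go left to poppy.
    At poppy: no left child.
    At poppy: go right to lime.
      lime is a leaf — visit lime.
    Visit poppy.
  At fig: no right child.
  Visit fig.
At pear: go right to teak.
  At teak: no left child.
  At teak: go right to lily.
    At lily: go left to sage.
      At sage: go left to bay.
        At bay: no left child.
        At bay: go right to moss.
          moss is a leaf — visit moss.
        Visit bay.
      At sage: go right to tulip.
        At tulip: no left child.
        At tulip: go right to plum.
          plum is a leaf — visit plum.
        Visit tulip.
      Visit sage.
    At lily: go right to fir.
      At fir: go left to rye.
        rye is a leaf — visit rye.
      At fir: no right child.
      Visit fir.
    Visit lily.
  Visit teak.
Visit pear.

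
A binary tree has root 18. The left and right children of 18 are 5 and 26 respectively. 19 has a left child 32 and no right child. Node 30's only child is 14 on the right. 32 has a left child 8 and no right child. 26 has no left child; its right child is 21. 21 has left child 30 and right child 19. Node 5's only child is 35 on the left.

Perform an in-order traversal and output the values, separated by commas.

35, 5, 18, 26, 30, 14, 21, 8, 32, 19

In-order visits the left subtree, then the node, then the right subtree.
At 18: go left to 5.
  At 5: go left to 35.
    35 is a leaf — visit 35.
  Visit 5.
  At 5: no right child.
Visit 18.
At 18: go right to 26.
  At 26: no left child.
  Visit 26.
  At 26: go right to 21.
    At 21: go left to 30.
      At 30: no left child.
      Visit 30.
      At 30: go right to 14.
        14 is a leaf — visit 14.
    Visit 21.
    At 21: go right to 19.
      At 19: go left to 32.
        At 32: go left to 8.
          8 is a leaf — visit 8.
        Visit 32.
        At 32: no right child.
      Visit 19.
      At 19: no right child.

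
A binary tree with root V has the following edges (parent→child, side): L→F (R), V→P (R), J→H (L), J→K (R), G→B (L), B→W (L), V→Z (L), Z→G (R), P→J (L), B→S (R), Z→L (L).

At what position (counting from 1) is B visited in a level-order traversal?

8

Level-order visits nodes level by level from the root, left to right within each level.
Level 0: V
Level 1: Z, P
Level 2: L, G, J
Level 3: F, B, H, K
Level 4: W, S
Full level-order sequence: V, Z, P, L, G, J, F, B, H, K, W, S.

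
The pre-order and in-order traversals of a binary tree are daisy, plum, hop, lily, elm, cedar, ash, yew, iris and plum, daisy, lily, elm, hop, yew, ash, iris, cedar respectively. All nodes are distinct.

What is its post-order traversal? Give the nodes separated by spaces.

The first element of pre-order is the root; it splits in-order into left and right subtrees.
Root daisy: left subtree has 1 node {plum}, right has 7 {lily, elm, hop, yew, ash, iris, cedar}.
  Root hop: left subtree has 2 nodes {lily, elm}, right has 4 {yew, ash, iris, cedar}.
    Root lily: left subtree has 0 nodes { }, right has 1 {elm}.
    Root cedar: left subtree has 3 nodes {yew, ash, iris}, right has 0 { }.
      Root ash: left subtree has 1 node {yew}, right has 1 {iris}.

plum elm lily yew iris ash cedar hop daisy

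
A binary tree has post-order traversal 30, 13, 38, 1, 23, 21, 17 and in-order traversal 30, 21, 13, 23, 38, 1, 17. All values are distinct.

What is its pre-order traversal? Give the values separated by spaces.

17 21 30 23 13 1 38

The last element of post-order is the root; it splits in-order into left and right subtrees.
Root 17: left subtree has 6 nodes {30, 21, 13, 23, 38, 1}, right has 0 { }.
  Root 21: left subtree has 1 node {30}, right has 4 {13, 23, 38, 1}.
    Root 23: left subtree has 1 node {13}, right has 2 {38, 1}.
      Root 1: left subtree has 1 node {38}, right has 0 { }.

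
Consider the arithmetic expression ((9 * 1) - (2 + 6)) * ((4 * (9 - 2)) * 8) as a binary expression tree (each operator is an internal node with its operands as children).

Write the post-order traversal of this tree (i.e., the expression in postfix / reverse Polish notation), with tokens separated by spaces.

Post-order on an expression tree gives postfix notation: for each operator, emit left operand, right operand, then the operator.

9 1 * 2 6 + - 4 9 2 - * 8 * *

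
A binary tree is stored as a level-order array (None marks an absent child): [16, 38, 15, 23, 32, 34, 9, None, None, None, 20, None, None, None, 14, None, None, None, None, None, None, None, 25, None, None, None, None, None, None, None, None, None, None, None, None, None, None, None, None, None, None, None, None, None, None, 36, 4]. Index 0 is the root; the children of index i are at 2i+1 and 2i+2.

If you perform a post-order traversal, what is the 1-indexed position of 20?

5

Post-order visits the left subtree, then the right subtree, then the node.
At 16: go left to 38.
  At 38: go left to 23.
    23 is a leaf — visit 23.
  At 38: go right to 32.
    At 32: no left child.
    At 32: go right to 20.
      At 20: no left child.
      At 20: go right to 25.
        At 25: go left to 36.
          36 is a leaf — visit 36.
        At 25: go right to 4.
          4 is a leaf — visit 4.
        Visit 25.
      Visit 20.
    Visit 32.
  Visit 38.
At 16: go right to 15.
  At 15: go left to 34.
    34 is a leaf — visit 34.
  At 15: go right to 9.
    At 9: no left child.
    At 9: go right to 14.
      14 is a leaf — visit 14.
    Visit 9.
  Visit 15.
Visit 16.
Full post-order sequence: 23, 36, 4, 25, 20, 32, 38, 34, 14, 9, 15, 16.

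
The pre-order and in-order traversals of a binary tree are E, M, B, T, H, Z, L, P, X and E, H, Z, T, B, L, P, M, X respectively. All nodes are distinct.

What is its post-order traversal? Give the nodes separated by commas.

The first element of pre-order is the root; it splits in-order into left and right subtrees.
Root E: left subtree has 0 nodes { }, right has 8 {H, Z, T, B, L, P, M, X}.
  Root M: left subtree has 6 nodes {H, Z, T, B, L, P}, right has 1 {X}.
    Root B: left subtree has 3 nodes {H, Z, T}, right has 2 {L, P}.
      Root T: left subtree has 2 nodes {H, Z}, right has 0 { }.
        Root H: left subtree has 0 nodes { }, right has 1 {Z}.
      Root L: left subtree has 0 nodes { }, right has 1 {P}.

Z, H, T, P, L, B, X, M, E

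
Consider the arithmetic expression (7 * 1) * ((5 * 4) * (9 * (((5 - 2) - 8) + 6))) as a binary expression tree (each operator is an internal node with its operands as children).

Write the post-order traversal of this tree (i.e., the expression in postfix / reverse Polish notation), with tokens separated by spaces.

Post-order on an expression tree gives postfix notation: for each operator, emit left operand, right operand, then the operator.

7 1 * 5 4 * 9 5 2 - 8 - 6 + * * *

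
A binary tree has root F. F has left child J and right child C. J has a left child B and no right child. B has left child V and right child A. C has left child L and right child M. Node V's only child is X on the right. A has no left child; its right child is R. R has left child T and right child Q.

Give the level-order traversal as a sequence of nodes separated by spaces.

F J C B L M V A X R T Q

Level-order visits nodes level by level from the root, left to right within each level.
Level 0: F
Level 1: J, C
Level 2: B, L, M
Level 3: V, A
Level 4: X, R
Level 5: T, Q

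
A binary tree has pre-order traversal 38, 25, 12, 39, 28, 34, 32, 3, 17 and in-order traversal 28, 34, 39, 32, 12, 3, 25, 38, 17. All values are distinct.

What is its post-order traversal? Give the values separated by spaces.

34 28 32 39 3 12 25 17 38

The first element of pre-order is the root; it splits in-order into left and right subtrees.
Root 38: left subtree has 7 nodes {28, 34, 39, 32, 12, 3, 25}, right has 1 {17}.
  Root 25: left subtree has 6 nodes {28, 34, 39, 32, 12, 3}, right has 0 { }.
    Root 12: left subtree has 4 nodes {28, 34, 39, 32}, right has 1 {3}.
      Root 39: left subtree has 2 nodes {28, 34}, right has 1 {32}.
        Root 28: left subtree has 0 nodes { }, right has 1 {34}.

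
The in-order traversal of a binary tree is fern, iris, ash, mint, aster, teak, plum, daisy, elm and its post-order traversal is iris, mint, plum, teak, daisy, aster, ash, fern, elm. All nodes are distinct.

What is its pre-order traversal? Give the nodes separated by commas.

The last element of post-order is the root; it splits in-order into left and right subtrees.
Root elm: left subtree has 8 nodes {fern, iris, ash, mint, aster, teak, plum, daisy}, right has 0 { }.
  Root fern: left subtree has 0 nodes { }, right has 7 {iris, ash, mint, aster, teak, plum, daisy}.
    Root ash: left subtree has 1 node {iris}, right has 5 {mint, aster, teak, plum, daisy}.
      Root aster: left subtree has 1 node {mint}, right has 3 {teak, plum, daisy}.
        Root daisy: left subtree has 2 nodes {teak, plum}, right has 0 { }.
          Root teak: left subtree has 0 nodes { }, right has 1 {plum}.

elm, fern, ash, iris, aster, mint, daisy, teak, plum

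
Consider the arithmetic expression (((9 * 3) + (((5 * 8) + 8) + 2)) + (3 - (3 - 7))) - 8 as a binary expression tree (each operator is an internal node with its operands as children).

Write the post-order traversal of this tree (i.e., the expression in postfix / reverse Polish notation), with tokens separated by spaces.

Post-order on an expression tree gives postfix notation: for each operator, emit left operand, right operand, then the operator.

9 3 * 5 8 * 8 + 2 + + 3 3 7 - - + 8 -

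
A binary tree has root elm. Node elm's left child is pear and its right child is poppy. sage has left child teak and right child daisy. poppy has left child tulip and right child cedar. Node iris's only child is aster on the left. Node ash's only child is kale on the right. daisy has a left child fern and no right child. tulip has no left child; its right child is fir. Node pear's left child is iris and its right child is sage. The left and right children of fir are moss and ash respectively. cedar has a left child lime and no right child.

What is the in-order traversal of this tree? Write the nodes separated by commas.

In-order visits the left subtree, then the node, then the right subtree.
At elm: go left to pear.
  At pear: go left to iris.
    At iris: go left to aster.
      aster is a leaf — visit aster.
    Visit iris.
    At iris: no right child.
  Visit pear.
  At pear: go right to sage.
    At sage: go left to teak.
      teak is a leaf — visit teak.
    Visit sage.
    At sage: go right to daisy.
      At daisy: go left to fern.
        fern is a leaf — visit fern.
      Visit daisy.
      At daisy: no right child.
Visit elm.
At elm: go right to poppy.
  At poppy: go left to tulip.
    At tulip: no left child.
    Visit tulip.
    At tulip: go right to fir.
      At fir: go left to moss.
        moss is a leaf — visit moss.
      Visit fir.
      At fir: go right to ash.
        At ash: no left child.
        Visit ash.
        At ash: go right to kale.
          kale is a leaf — visit kale.
  Visit poppy.
  At poppy: go right to cedar.
    At cedar: go left to lime.
      lime is a leaf — visit lime.
    Visit cedar.
    At cedar: no right child.

aster, iris, pear, teak, sage, fern, daisy, elm, tulip, moss, fir, ash, kale, poppy, lime, cedar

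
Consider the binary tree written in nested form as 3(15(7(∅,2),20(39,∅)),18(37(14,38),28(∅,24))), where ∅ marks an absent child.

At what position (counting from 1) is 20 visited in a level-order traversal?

5

Level-order visits nodes level by level from the root, left to right within each level.
Level 0: 3
Level 1: 15, 18
Level 2: 7, 20, 37, 28
Level 3: 2, 39, 14, 38, 24
Full level-order sequence: 3, 15, 18, 7, 20, 37, 28, 2, 39, 14, 38, 24.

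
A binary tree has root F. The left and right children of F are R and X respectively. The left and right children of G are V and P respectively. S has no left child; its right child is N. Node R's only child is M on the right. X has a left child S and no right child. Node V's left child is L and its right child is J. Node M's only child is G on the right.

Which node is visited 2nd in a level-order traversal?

Level-order visits nodes level by level from the root, left to right within each level.
Level 0: F
Level 1: R, X
Level 2: M, S
Level 3: G, N
Level 4: V, P
Level 5: L, J
Full level-order sequence: F, R, X, M, S, G, N, V, P, L, J.

R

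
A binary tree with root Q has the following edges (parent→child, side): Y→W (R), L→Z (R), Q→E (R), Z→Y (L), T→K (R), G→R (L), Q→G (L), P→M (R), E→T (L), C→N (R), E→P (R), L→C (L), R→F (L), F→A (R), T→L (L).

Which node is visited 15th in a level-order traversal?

Y

Level-order visits nodes level by level from the root, left to right within each level.
Level 0: Q
Level 1: G, E
Level 2: R, T, P
Level 3: F, L, K, M
Level 4: A, C, Z
Level 5: N, Y
Level 6: W
Full level-order sequence: Q, G, E, R, T, P, F, L, K, M, A, C, Z, N, Y, W.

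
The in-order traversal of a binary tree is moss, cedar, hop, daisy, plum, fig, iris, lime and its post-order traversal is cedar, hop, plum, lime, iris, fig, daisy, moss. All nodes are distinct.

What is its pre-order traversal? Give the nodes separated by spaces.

The last element of post-order is the root; it splits in-order into left and right subtrees.
Root moss: left subtree has 0 nodes { }, right has 7 {cedar, hop, daisy, plum, fig, iris, lime}.
  Root daisy: left subtree has 2 nodes {cedar, hop}, right has 4 {plum, fig, iris, lime}.
    Root hop: left subtree has 1 node {cedar}, right has 0 { }.
    Root fig: left subtree has 1 node {plum}, right has 2 {iris, lime}.
      Root iris: left subtree has 0 nodes { }, right has 1 {lime}.

moss daisy hop cedar fig plum iris lime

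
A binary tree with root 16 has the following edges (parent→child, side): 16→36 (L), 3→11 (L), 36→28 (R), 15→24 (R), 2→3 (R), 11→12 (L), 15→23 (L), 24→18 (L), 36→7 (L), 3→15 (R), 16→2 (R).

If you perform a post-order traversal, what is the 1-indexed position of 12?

4

Post-order visits the left subtree, then the right subtree, then the node.
At 16: go left to 36.
  At 36: go left to 7.
    7 is a leaf — visit 7.
  At 36: go right to 28.
    28 is a leaf — visit 28.
  Visit 36.
At 16: go right to 2.
  At 2: no left child.
  At 2: go right to 3.
    At 3: go left to 11.
      At 11: go left to 12.
        12 is a leaf — visit 12.
      At 11: no right child.
      Visit 11.
    At 3: go right to 15.
      At 15: go left to 23.
        23 is a leaf — visit 23.
      At 15: go right to 24.
        At 24: go left to 18.
          18 is a leaf — visit 18.
        At 24: no right child.
        Visit 24.
      Visit 15.
    Visit 3.
  Visit 2.
Visit 16.
Full post-order sequence: 7, 28, 36, 12, 11, 23, 18, 24, 15, 3, 2, 16.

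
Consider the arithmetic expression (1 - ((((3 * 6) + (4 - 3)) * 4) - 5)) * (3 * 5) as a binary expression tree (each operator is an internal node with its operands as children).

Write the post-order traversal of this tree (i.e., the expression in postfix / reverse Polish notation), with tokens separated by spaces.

Post-order on an expression tree gives postfix notation: for each operator, emit left operand, right operand, then the operator.

1 3 6 * 4 3 - + 4 * 5 - - 3 5 * *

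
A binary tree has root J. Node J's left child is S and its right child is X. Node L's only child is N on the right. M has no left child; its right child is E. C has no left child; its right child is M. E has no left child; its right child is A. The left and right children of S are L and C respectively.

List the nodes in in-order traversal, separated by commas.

L, N, S, C, M, E, A, J, X

In-order visits the left subtree, then the node, then the right subtree.
At J: go left to S.
  At S: go left to L.
    At L: no left child.
    Visit L.
    At L: go right to N.
      N is a leaf — visit N.
  Visit S.
  At S: go right to C.
    At C: no left child.
    Visit C.
    At C: go right to M.
      At M: no left child.
      Visit M.
      At M: go right to E.
        At E: no left child.
        Visit E.
        At E: go right to A.
          A is a leaf — visit A.
Visit J.
At J: go right to X.
  X is a leaf — visit X.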